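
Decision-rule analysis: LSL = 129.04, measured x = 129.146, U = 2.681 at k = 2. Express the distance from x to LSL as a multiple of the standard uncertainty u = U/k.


u = U / k = 2.681 / 2 = 1.3405
margin = |LSL - x| = |129.04 - 129.146| = 0.106
z = margin / u = 0.106 / 1.3405
z = 0.0791

0.0791


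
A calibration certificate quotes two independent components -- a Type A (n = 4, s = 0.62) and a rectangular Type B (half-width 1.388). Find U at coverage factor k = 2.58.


u_A = s / sqrt(n) = 0.62 / sqrt(4) = 0.31
u_B = half_width / sqrt(3) = 1.388 / sqrt(3) = 0.80136217
uc = sqrt(u_A^2 + u_B^2) = sqrt(0.31^2 + 0.80136217^2) = 0.85923299
U = k * uc = 2.58 * 0.85923299
U = 2.2168

2.2168


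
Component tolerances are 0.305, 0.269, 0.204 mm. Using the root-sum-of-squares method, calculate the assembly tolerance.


RSS = sqrt(0.305^2 + 0.269^2 + 0.204^2)
= sqrt(0.207002)
= 0.4550

0.4550


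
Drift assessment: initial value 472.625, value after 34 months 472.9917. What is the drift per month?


rate = (v2 - v1) / months
= (472.9917 - 472.625) / 34
= 0.3667 / 34
= 0.0108

0.0108


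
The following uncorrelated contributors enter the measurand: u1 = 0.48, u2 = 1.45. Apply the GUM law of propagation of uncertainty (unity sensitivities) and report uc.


uc = sqrt(0.48^2 + 1.45^2)
uc = sqrt(2.3329)
uc = 1.5274

1.5274


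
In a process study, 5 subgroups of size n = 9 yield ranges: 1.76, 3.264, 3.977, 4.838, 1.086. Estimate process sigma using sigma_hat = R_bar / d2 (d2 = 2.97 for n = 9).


R_bar = (1.76 + 3.264 + 3.977 + 4.838 + 1.086) / 5
R_bar = 14.925 / 5 = 2.985
sigma_hat = R_bar / d2 = 2.985 / 2.97 = 1.0051

1.0051


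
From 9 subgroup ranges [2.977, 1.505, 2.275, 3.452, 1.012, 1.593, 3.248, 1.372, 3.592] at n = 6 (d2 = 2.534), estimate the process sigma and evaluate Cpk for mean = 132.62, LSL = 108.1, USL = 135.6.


R_bar = (2.977 + 1.505 + 2.275 + 3.452 + 1.012 + 1.593 + 3.248 + 1.372 + 3.592) / 9 = 2.3362222
sigma = R_bar / d2 = 2.3362222 / 2.534 = 0.92195036
Cp = (USL - LSL)/(6*sigma) = (135.6 - 108.1)/(6*0.92195036) = 4.9713
Cpu = (135.6 - 132.62)/(3*0.92195036) = 1.0774
Cpl = (132.62 - 108.1)/(3*0.92195036) = 8.8653
Cpk = min(Cpu, Cpl) = 1.0774

1.0774


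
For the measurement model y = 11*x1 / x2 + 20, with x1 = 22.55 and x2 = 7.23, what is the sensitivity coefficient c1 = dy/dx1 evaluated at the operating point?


y = 11*x1 / x2 + 20
dy/dx1 = 11/x2
Evaluate at x2 = 7.23: c1 = 11 / 7.23
c1 = 1.5214

1.5214


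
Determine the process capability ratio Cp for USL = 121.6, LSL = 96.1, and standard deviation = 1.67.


Cp = (USL - LSL) / (6 * sigma)
= (121.6 - 96.1) / (6 * 1.67)
= 25.5000 / 10.0200
= 2.5449

2.5449


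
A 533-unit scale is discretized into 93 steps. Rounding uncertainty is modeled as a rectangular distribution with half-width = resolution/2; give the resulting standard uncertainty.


resolution = range / divisions
resolution = 533 / 93 = 5.7311828
u_res = resolution / (2*sqrt(3))
u_res = 5.7311828 / 3.4641016
u_res = 1.6544

1.6544


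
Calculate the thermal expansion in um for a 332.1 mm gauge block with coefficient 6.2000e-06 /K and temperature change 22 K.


dL = L * alpha * dT
= 332.1 * 6.2000e-06 * 22
= 0.0452984 mm
dL_um = 0.0452984 * 1000 = 45.2984 um

45.2984


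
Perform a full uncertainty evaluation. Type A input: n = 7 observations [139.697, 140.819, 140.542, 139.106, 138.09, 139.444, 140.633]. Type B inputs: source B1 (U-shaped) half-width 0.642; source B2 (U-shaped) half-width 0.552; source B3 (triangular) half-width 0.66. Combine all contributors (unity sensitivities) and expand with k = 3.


mean = (139.697 + 140.819 + 140.542 + 139.106 + 138.09 + 139.444 + 140.633) / 7 = 139.7615714
s = sqrt(sum((x - mean)^2)/(n-1)) = 0.98450984
u_A = s / sqrt(n) = 0.98450984 / sqrt(7) = 0.37210974
u_B1 = 0.642 / sqrt(2) = 0.45396255
u_B2 = 0.552 / sqrt(2) = 0.39032294
u_B3 = 0.66 / sqrt(6) = 0.26944387
uc = sqrt(0.37210974^2 + 0.45396255^2 + 0.39032294^2 + 0.26944387^2) = 0.75465201
U = k * uc = 3 * 0.75465201
U = 2.2640

2.2640


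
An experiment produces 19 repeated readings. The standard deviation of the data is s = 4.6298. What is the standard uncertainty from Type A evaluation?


u_A = s / sqrt(n)
u_A = 4.6298 / sqrt(19)
u_A = 4.6298 / 4.3588989
u_A = 1.0621

1.0621


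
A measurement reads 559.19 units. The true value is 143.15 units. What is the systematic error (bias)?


Systematic error = measured - true
= 559.19 - 143.15
= 416.0400

416.0400


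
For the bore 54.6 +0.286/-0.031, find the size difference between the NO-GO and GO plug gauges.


GO = nominal - lower_tol (smallest hole = maximum material condition)
GO = 54.6 - 0.031 = 54.569
NO-GO = nominal + upper_tol (largest hole = least material condition)
NO-GO = 54.6 + 0.286 = 54.886
spread = NO-GO - GO = 54.886 - 54.569 = 0.3170

0.3170


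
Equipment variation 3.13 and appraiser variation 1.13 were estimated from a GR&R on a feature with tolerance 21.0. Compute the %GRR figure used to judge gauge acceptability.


GRR = sqrt(EV^2 + AV^2) = sqrt(3.13^2 + 1.13^2) = 3.327732
%GRR = GRR / tol * 100 = 3.327732 / 21.0 * 100
%GRR = 15.8463

15.8463


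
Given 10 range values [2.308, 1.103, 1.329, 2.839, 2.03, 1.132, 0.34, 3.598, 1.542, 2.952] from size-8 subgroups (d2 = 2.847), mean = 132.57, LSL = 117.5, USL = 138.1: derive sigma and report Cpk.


R_bar = (2.308 + 1.103 + 1.329 + 2.839 + 2.03 + 1.132 + 0.34 + 3.598 + 1.542 + 2.952) / 10 = 1.9173
sigma = R_bar / d2 = 1.9173 / 2.847 = 0.67344573
Cp = (USL - LSL)/(6*sigma) = (138.1 - 117.5)/(6*0.67344573) = 5.0982
Cpu = (138.1 - 132.57)/(3*0.67344573) = 2.7372
Cpl = (132.57 - 117.5)/(3*0.67344573) = 7.4592
Cpk = min(Cpu, Cpl) = 2.7372

2.7372


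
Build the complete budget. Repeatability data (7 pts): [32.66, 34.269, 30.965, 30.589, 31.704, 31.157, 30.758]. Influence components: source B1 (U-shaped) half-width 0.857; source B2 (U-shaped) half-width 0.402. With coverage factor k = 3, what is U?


mean = (32.66 + 34.269 + 30.965 + 30.589 + 31.704 + 31.157 + 30.758) / 7 = 31.72885714
s = sqrt(sum((x - mean)^2)/(n-1)) = 1.32113
u_A = s / sqrt(n) = 1.32113 / sqrt(7) = 0.4993402
u_B1 = 0.857 / sqrt(2) = 0.60599051
u_B2 = 0.402 / sqrt(2) = 0.28425693
uc = sqrt(0.4993402^2 + 0.60599051^2 + 0.28425693^2) = 0.83508511
U = k * uc = 3 * 0.83508511
U = 2.5053

2.5053


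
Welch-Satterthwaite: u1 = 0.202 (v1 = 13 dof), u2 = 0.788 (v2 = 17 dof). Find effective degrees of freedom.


uc = sqrt(u1^2 + u2^2) = sqrt(0.202^2 + 0.788^2) = 0.81347895
v_eff = uc^4 / (u1^4/v1 + u2^4/v2)
= 0.81347895^4 / (0.202^4/13 + 0.788^4/17)
= 0.43791042 / 0.022808748
v_eff = 19.1992

19.1992


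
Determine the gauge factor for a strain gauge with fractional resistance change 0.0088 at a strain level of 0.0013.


GF = (dR/R) / epsilon
= 0.0088 / 0.0013
= 6.7692

6.7692


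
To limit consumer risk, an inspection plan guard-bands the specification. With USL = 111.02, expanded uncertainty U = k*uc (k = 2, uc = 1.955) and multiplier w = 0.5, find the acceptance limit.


U = k * uc = 2 * 1.955 = 3.91
guard band g = w * U = 0.5 * 3.91 = 1.955
AL = USL - g = 111.02 - 1.955
AL = 109.0650

109.0650


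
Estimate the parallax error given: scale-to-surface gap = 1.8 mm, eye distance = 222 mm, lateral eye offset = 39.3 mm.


error = h * offset / d
= 1.8 * 39.3 / 222
= 0.3186

0.3186


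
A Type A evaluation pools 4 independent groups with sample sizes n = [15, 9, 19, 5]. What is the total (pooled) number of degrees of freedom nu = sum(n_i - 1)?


nu = sum_i (n_i - 1)
nu = ((15 - 1) + (9 - 1) + (19 - 1) + (5 - 1))
nu = 14 + 8 + 18 + 4
nu = 44

44


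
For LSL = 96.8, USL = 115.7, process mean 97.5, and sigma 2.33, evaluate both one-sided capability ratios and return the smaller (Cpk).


Cpu = (USL - mean) / (3*sigma) = (115.7 - 97.5) / (3*2.33) = 2.6037
Cpl = (mean - LSL) / (3*sigma) = (97.5 - 96.8) / (3*2.33) = 0.1001
Cpk = min(Cpu, Cpl) = 0.1001

0.1001


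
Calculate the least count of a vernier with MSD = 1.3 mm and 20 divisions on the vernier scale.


LC = MSD / n_div
= 1.3 / 20
= 0.0650

0.0650


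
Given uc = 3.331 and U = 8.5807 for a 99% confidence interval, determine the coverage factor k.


k = U / uc
k = 8.5807 / 3.331
k = 2.576

2.576


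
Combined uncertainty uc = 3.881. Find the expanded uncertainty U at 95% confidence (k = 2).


U = k * uc
U = 2 * 3.881
U = 7.7620

7.7620


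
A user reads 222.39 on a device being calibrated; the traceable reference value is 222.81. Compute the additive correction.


Correction = standard - reading
= 222.81 - 222.39
= 0.4200

0.4200


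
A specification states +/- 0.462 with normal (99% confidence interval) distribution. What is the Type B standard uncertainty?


u_B = half_width / 2.576
u_B = 0.462 / 2.576
u_B = 0.1793

0.1793


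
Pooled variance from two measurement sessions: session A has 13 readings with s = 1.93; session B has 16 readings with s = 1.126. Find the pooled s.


s_p = sqrt(((n1-1)*s1^2 + (n2-1)*s2^2) / (n1+n2-2))
numerator = (13-1)*1.93^2 + (16-1)*1.126^2 = 44.6988 + 19.01814 = 63.71694
denominator = 13 + 16 - 2 = 27
s_p^2 = 63.71694 / 27 = 2.3598867
s_p = sqrt(2.3598867) = 1.5362

1.5362


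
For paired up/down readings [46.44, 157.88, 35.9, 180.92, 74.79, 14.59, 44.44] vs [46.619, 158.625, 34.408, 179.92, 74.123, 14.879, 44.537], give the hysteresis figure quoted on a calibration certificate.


|46.44 - 46.619| = 0.1790
|157.88 - 158.625| = 0.7450
|35.9 - 34.408| = 1.4920
|180.92 - 179.92| = 1.0000
|74.79 - 74.123| = 0.6670
|14.59 - 14.879| = 0.2890
|44.44 - 44.537| = 0.0970
hysteresis = max(diffs) = 1.4920

1.4920


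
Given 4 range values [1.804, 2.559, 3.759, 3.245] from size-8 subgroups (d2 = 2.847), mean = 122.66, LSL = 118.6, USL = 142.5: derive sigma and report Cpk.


R_bar = (1.804 + 2.559 + 3.759 + 3.245) / 4 = 2.84175
sigma = R_bar / d2 = 2.84175 / 2.847 = 0.99815595
Cp = (USL - LSL)/(6*sigma) = (142.5 - 118.6)/(6*0.99815595) = 3.9907
Cpu = (142.5 - 122.66)/(3*0.99815595) = 6.6256
Cpl = (122.66 - 118.6)/(3*0.99815595) = 1.3558
Cpk = min(Cpu, Cpl) = 1.3558

1.3558


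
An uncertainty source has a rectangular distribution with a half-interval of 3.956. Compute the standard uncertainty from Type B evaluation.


u_B = half_width / sqrt(3)
u_B = 3.956 / 1.7320508
u_B = 2.2840

2.2840


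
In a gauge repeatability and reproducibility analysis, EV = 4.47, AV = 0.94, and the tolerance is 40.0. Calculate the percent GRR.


GRR = sqrt(EV^2 + AV^2) = sqrt(4.47^2 + 0.94^2) = 4.5677675
%GRR = GRR / tol * 100 = 4.5677675 / 40.0 * 100
%GRR = 11.4194

11.4194


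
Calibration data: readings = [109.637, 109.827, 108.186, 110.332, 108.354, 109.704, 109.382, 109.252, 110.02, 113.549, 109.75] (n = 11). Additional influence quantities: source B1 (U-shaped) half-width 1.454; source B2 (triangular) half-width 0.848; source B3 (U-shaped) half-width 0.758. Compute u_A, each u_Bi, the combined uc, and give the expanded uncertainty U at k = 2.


mean = (109.637 + 109.827 + 108.186 + 110.332 + 108.354 + 109.704 + 109.382 + 109.252 + 110.02 + 113.549 + 109.75) / 11 = 109.8175455
s = sqrt(sum((x - mean)^2)/(n-1)) = 1.3997497
u_A = s / sqrt(n) = 1.3997497 / sqrt(11) = 0.42204041
u_B1 = 1.454 / sqrt(2) = 1.0281333
u_B2 = 0.848 / sqrt(6) = 0.34619455
u_B3 = 0.758 / sqrt(2) = 0.53598694
uc = sqrt(0.42204041^2 + 1.0281333^2 + 0.34619455^2 + 0.53598694^2) = 1.281526
U = k * uc = 2 * 1.281526
U = 2.5631

2.5631


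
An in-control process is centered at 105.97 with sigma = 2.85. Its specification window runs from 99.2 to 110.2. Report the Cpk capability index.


Cpu = (USL - mean) / (3*sigma) = (110.2 - 105.97) / (3*2.85) = 0.4947
Cpl = (mean - LSL) / (3*sigma) = (105.97 - 99.2) / (3*2.85) = 0.7918
Cpk = min(Cpu, Cpl) = 0.4947

0.4947


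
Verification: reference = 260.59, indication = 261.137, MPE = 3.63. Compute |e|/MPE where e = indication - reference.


e = indication - reference = 261.137 - 260.59 = 0.5470
|e| = 0.5470
ratio = |e| / MPE = 0.5470 / 3.63
ratio = 0.1507

0.1507


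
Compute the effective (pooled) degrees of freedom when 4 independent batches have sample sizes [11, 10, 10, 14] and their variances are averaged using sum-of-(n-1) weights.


nu = sum_i (n_i - 1)
nu = ((11 - 1) + (10 - 1) + (10 - 1) + (14 - 1))
nu = 10 + 9 + 9 + 13
nu = 41

41


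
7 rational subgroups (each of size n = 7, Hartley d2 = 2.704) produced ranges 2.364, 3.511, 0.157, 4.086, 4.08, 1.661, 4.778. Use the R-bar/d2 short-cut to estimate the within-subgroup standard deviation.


R_bar = (2.364 + 3.511 + 0.157 + 4.086 + 4.08 + 1.661 + 4.778) / 7
R_bar = 20.637 / 7 = 2.9481429
sigma_hat = R_bar / d2 = 2.9481429 / 2.704 = 1.0903

1.0903


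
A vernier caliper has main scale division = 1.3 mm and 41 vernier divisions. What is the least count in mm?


LC = MSD / n_div
= 1.3 / 41
= 0.0317

0.0317


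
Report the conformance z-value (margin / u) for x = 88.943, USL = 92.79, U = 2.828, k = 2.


u = U / k = 2.828 / 2 = 1.414
margin = |USL - x| = |92.79 - 88.943| = 3.847
z = margin / u = 3.847 / 1.414
z = 2.7207

2.7207


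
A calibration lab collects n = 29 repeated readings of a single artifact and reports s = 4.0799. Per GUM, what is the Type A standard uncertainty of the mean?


u_A = s / sqrt(n)
u_A = 4.0799 / sqrt(29)
u_A = 4.0799 / 5.3851648
u_A = 0.7576

0.7576


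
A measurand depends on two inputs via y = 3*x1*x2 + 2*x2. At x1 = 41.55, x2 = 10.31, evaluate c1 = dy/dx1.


y = 3*x1*x2 + 2*x2
dy/dx1 = 3*x2
Evaluate at x2 = 10.31: c1 = 3 * 10.31
c1 = 30.9300

30.9300


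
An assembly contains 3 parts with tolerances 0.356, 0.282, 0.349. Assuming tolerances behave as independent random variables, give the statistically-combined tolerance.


RSS = sqrt(0.356^2 + 0.282^2 + 0.349^2)
= sqrt(0.328061)
= 0.5728

0.5728


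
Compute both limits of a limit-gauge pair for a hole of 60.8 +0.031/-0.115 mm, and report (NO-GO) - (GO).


GO = nominal - lower_tol (smallest hole = maximum material condition)
GO = 60.8 - 0.115 = 60.685
NO-GO = nominal + upper_tol (largest hole = least material condition)
NO-GO = 60.8 + 0.031 = 60.831
spread = NO-GO - GO = 60.831 - 60.685 = 0.1460

0.1460


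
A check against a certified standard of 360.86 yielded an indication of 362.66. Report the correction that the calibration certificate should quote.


Correction = standard - reading
= 360.86 - 362.66
= -1.8000

-1.8000


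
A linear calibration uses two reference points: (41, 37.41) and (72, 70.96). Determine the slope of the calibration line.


slope = (y2 - y1) / (x2 - x1)
= (70.96 - 37.41) / (72 - 41)
= 33.5500 / 31
= 1.0823

1.0823


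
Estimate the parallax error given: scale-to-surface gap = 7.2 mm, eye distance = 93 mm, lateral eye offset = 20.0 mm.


error = h * offset / d
= 7.2 * 20.0 / 93
= 1.5484

1.5484


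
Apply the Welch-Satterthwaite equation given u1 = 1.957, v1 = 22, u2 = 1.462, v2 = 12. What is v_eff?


uc = sqrt(u1^2 + u2^2) = sqrt(1.957^2 + 1.462^2) = 2.4428043
v_eff = uc^4 / (u1^4/v1 + u2^4/v2)
= 2.4428043^4 / (1.957^4/22 + 1.462^4/12)
= 35.608584 / 1.0474378
v_eff = 33.9959

33.9959


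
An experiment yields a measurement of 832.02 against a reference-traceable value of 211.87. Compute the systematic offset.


Systematic error = measured - true
= 832.02 - 211.87
= 620.1500

620.1500


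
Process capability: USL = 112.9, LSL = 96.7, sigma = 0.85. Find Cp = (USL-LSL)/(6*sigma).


Cp = (USL - LSL) / (6 * sigma)
= (112.9 - 96.7) / (6 * 0.85)
= 16.2000 / 5.1000
= 3.1765

3.1765


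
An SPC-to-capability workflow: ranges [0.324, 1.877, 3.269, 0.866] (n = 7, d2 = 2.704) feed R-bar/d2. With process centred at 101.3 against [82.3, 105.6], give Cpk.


R_bar = (0.324 + 1.877 + 3.269 + 0.866) / 4 = 1.584
sigma = R_bar / d2 = 1.584 / 2.704 = 0.58579882
Cp = (USL - LSL)/(6*sigma) = (105.6 - 82.3)/(6*0.58579882) = 6.6291
Cpu = (105.6 - 101.3)/(3*0.58579882) = 2.4468
Cpl = (101.3 - 82.3)/(3*0.58579882) = 10.8114
Cpk = min(Cpu, Cpl) = 2.4468

2.4468


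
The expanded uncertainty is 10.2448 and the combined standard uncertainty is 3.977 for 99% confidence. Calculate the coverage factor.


k = U / uc
k = 10.2448 / 3.977
k = 2.576

2.576


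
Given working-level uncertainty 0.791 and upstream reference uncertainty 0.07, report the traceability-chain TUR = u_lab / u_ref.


TUR = u_lab / u_ref
= 0.791 / 0.07
= 11.3000

11.3000


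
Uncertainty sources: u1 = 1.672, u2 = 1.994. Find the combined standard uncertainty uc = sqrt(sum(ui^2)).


uc = sqrt(1.672^2 + 1.994^2)
uc = sqrt(6.77162)
uc = 2.6022

2.6022


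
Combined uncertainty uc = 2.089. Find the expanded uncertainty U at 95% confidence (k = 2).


U = k * uc
U = 2 * 2.089
U = 4.1780

4.1780


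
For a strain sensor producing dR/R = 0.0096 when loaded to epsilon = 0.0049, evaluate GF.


GF = (dR/R) / epsilon
= 0.0096 / 0.0049
= 1.9592

1.9592


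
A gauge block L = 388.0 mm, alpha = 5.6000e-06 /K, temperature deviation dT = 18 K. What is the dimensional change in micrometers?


dL = L * alpha * dT
= 388.0 * 5.6000e-06 * 18
= 0.0391104 mm
dL_um = 0.0391104 * 1000 = 39.1104 um

39.1104


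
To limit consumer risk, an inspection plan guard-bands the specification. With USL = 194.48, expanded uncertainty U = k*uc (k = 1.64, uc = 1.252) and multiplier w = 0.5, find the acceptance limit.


U = k * uc = 1.64 * 1.252 = 2.05328
guard band g = w * U = 0.5 * 2.05328 = 1.02664
AL = USL - g = 194.48 - 1.02664
AL = 193.4534

193.4534


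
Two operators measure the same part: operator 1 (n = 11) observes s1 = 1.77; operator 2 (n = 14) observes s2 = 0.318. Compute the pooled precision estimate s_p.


s_p = sqrt(((n1-1)*s1^2 + (n2-1)*s2^2) / (n1+n2-2))
numerator = (11-1)*1.77^2 + (14-1)*0.318^2 = 31.329 + 1.314612 = 32.643612
denominator = 11 + 14 - 2 = 23
s_p^2 = 32.643612 / 23 = 1.4192875
s_p = sqrt(1.4192875) = 1.1913

1.1913


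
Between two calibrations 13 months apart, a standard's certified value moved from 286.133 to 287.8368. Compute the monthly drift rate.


rate = (v2 - v1) / months
= (287.8368 - 286.133) / 13
= 1.7038 / 13
= 0.1311

0.1311


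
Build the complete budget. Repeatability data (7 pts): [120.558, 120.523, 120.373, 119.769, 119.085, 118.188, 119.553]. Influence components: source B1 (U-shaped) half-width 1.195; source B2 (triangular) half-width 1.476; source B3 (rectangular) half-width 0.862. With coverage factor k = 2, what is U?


mean = (120.558 + 120.523 + 120.373 + 119.769 + 119.085 + 118.188 + 119.553) / 7 = 119.7212857
s = sqrt(sum((x - mean)^2)/(n-1)) = 0.87120505
u_A = s / sqrt(n) = 0.87120505 / sqrt(7) = 0.32928456
u_B1 = 1.195 / sqrt(2) = 0.8449926
u_B2 = 1.476 / sqrt(6) = 0.60257448
u_B3 = 0.862 / sqrt(3) = 0.49767593
uc = sqrt(0.32928456^2 + 0.8449926^2 + 0.60257448^2 + 0.49767593^2) = 1.1971709
U = k * uc = 2 * 1.1971709
U = 2.3943

2.3943


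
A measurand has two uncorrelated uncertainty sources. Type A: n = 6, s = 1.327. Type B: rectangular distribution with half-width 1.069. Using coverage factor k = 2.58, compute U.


u_A = s / sqrt(n) = 1.327 / sqrt(6) = 0.54174548
u_B = half_width / sqrt(3) = 1.069 / sqrt(3) = 0.61718744
uc = sqrt(u_A^2 + u_B^2) = sqrt(0.54174548^2 + 0.61718744^2) = 0.82122378
U = k * uc = 2.58 * 0.82122378
U = 2.1188

2.1188


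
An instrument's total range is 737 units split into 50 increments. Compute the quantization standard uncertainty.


resolution = range / divisions
resolution = 737 / 50 = 14.74
u_res = resolution / (2*sqrt(3))
u_res = 14.74 / 3.4641016
u_res = 4.2551

4.2551


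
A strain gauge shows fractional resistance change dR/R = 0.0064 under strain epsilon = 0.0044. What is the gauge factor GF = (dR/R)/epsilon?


GF = (dR/R) / epsilon
= 0.0064 / 0.0044
= 1.4545

1.4545


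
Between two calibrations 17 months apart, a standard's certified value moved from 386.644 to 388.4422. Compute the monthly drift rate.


rate = (v2 - v1) / months
= (388.4422 - 386.644) / 17
= 1.7982 / 17
= 0.1058

0.1058


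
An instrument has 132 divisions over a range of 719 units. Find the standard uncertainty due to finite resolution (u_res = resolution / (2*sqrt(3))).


resolution = range / divisions
resolution = 719 / 132 = 5.4469697
u_res = resolution / (2*sqrt(3))
u_res = 5.4469697 / 3.4641016
u_res = 1.5724

1.5724


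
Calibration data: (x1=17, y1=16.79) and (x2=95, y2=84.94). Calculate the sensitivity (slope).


slope = (y2 - y1) / (x2 - x1)
= (84.94 - 16.79) / (95 - 17)
= 68.1500 / 78
= 0.8737

0.8737


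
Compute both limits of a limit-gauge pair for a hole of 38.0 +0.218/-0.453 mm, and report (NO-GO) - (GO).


GO = nominal - lower_tol (smallest hole = maximum material condition)
GO = 38.0 - 0.453 = 37.547
NO-GO = nominal + upper_tol (largest hole = least material condition)
NO-GO = 38.0 + 0.218 = 38.218
spread = NO-GO - GO = 38.218 - 37.547 = 0.6710

0.6710


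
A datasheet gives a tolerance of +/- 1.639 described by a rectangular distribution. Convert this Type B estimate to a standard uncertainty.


u_B = half_width / sqrt(3)
u_B = 1.639 / 1.7320508
u_B = 0.9463

0.9463


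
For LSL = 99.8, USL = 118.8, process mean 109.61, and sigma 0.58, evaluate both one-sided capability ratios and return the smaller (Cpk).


Cpu = (USL - mean) / (3*sigma) = (118.8 - 109.61) / (3*0.58) = 5.2816
Cpl = (mean - LSL) / (3*sigma) = (109.61 - 99.8) / (3*0.58) = 5.6379
Cpk = min(Cpu, Cpl) = 5.2816

5.2816


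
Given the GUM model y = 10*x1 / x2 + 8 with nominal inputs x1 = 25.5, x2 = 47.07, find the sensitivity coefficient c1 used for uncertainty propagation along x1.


y = 10*x1 / x2 + 8
dy/dx1 = 10/x2
Evaluate at x2 = 47.07: c1 = 10 / 47.07
c1 = 0.2124

0.2124


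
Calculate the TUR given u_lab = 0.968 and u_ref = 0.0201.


TUR = u_lab / u_ref
= 0.968 / 0.0201
= 48.1592

48.1592


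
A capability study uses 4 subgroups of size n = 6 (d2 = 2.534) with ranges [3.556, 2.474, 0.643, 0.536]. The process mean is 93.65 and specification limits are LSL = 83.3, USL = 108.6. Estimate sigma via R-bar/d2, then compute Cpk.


R_bar = (3.556 + 2.474 + 0.643 + 0.536) / 4 = 1.80225
sigma = R_bar / d2 = 1.80225 / 2.534 = 0.71122731
Cp = (USL - LSL)/(6*sigma) = (108.6 - 83.3)/(6*0.71122731) = 5.9287
Cpu = (108.6 - 93.65)/(3*0.71122731) = 7.0067
Cpl = (93.65 - 83.3)/(3*0.71122731) = 4.8508
Cpk = min(Cpu, Cpl) = 4.8508

4.8508


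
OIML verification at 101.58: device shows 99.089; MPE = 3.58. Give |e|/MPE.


e = indication - reference = 99.089 - 101.58 = -2.4910
|e| = 2.4910
ratio = |e| / MPE = 2.4910 / 3.58
ratio = 0.6958

0.6958


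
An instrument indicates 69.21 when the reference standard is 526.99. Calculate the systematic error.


Systematic error = measured - true
= 69.21 - 526.99
= -457.7800

-457.7800


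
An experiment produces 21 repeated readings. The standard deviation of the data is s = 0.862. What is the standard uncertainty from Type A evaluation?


u_A = s / sqrt(n)
u_A = 0.862 / sqrt(21)
u_A = 0.862 / 4.5825757
u_A = 0.1881

0.1881


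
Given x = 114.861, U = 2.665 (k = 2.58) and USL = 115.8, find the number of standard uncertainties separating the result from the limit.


u = U / k = 2.665 / 2.58 = 1.0329457
margin = |USL - x| = |115.8 - 114.861| = 0.939
z = margin / u = 0.939 / 1.0329457
z = 0.9091

0.9091


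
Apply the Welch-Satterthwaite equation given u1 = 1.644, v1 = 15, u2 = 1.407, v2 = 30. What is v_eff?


uc = sqrt(u1^2 + u2^2) = sqrt(1.644^2 + 1.407^2) = 2.1638819
v_eff = uc^4 / (u1^4/v1 + u2^4/v2)
= 2.1638819^4 / (1.644^4/15 + 1.407^4/30)
= 21.924728 / 0.61761913
v_eff = 35.4988

35.4988


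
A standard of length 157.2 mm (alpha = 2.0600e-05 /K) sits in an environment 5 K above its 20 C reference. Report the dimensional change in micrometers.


dL = L * alpha * dT
= 157.2 * 2.0600e-05 * 5
= 0.0161916 mm
dL_um = 0.0161916 * 1000 = 16.1916 um

16.1916


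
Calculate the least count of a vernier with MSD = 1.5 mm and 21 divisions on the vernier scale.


LC = MSD / n_div
= 1.5 / 21
= 0.0714

0.0714


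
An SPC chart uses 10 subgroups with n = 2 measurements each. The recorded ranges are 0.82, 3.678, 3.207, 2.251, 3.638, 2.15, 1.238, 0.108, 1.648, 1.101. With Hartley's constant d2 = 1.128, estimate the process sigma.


R_bar = (0.82 + 3.678 + 3.207 + 2.251 + 3.638 + 2.15 + 1.238 + 0.108 + 1.648 + 1.101) / 10
R_bar = 19.839 / 10 = 1.9839
sigma_hat = R_bar / d2 = 1.9839 / 1.128 = 1.7588

1.7588


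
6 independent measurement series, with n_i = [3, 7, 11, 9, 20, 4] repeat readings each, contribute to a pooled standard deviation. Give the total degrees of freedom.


nu = sum_i (n_i - 1)
nu = ((3 - 1) + (7 - 1) + (11 - 1) + (9 - 1) + (20 - 1) + (4 - 1))
nu = 2 + 6 + 10 + 8 + 19 + 3
nu = 48

48


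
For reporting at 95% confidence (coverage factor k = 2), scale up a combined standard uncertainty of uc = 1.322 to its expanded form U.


U = k * uc
U = 2 * 1.322
U = 2.6440

2.6440


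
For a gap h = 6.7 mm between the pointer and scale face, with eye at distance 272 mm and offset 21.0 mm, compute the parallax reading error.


error = h * offset / d
= 6.7 * 21.0 / 272
= 0.5173

0.5173


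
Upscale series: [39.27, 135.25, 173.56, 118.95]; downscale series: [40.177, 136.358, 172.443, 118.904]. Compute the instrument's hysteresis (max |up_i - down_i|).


|39.27 - 40.177| = 0.9070
|135.25 - 136.358| = 1.1080
|173.56 - 172.443| = 1.1170
|118.95 - 118.904| = 0.0460
hysteresis = max(diffs) = 1.1170

1.1170


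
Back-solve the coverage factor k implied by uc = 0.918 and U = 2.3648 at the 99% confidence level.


k = U / uc
k = 2.3648 / 0.918
k = 2.576

2.576


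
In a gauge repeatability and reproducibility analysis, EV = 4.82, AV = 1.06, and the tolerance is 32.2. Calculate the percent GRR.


GRR = sqrt(EV^2 + AV^2) = sqrt(4.82^2 + 1.06^2) = 4.9351798
%GRR = GRR / tol * 100 = 4.9351798 / 32.2 * 100
%GRR = 15.3266

15.3266


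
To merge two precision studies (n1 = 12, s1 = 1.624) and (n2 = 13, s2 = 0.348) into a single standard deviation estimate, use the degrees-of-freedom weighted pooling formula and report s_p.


s_p = sqrt(((n1-1)*s1^2 + (n2-1)*s2^2) / (n1+n2-2))
numerator = (12-1)*1.624^2 + (13-1)*0.348^2 = 29.011136 + 1.453248 = 30.464384
denominator = 12 + 13 - 2 = 23
s_p^2 = 30.464384 / 23 = 1.3245384
s_p = sqrt(1.3245384) = 1.1509

1.1509


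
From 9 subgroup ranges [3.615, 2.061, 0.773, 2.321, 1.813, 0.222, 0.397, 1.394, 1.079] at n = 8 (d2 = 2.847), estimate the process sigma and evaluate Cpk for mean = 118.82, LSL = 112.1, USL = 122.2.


R_bar = (3.615 + 2.061 + 0.773 + 2.321 + 1.813 + 0.222 + 0.397 + 1.394 + 1.079) / 9 = 1.5194444
sigma = R_bar / d2 = 1.5194444 / 2.847 = 0.53370018
Cp = (USL - LSL)/(6*sigma) = (122.2 - 112.1)/(6*0.53370018) = 3.1541
Cpu = (122.2 - 118.82)/(3*0.53370018) = 2.1110
Cpl = (118.82 - 112.1)/(3*0.53370018) = 4.1971
Cpk = min(Cpu, Cpl) = 2.1110

2.1110


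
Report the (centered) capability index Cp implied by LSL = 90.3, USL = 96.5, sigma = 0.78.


Cp = (USL - LSL) / (6 * sigma)
= (96.5 - 90.3) / (6 * 0.78)
= 6.2000 / 4.6800
= 1.3248

1.3248


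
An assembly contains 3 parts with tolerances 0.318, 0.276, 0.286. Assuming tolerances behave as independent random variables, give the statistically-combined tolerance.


RSS = sqrt(0.318^2 + 0.276^2 + 0.286^2)
= sqrt(0.259096)
= 0.5090

0.5090


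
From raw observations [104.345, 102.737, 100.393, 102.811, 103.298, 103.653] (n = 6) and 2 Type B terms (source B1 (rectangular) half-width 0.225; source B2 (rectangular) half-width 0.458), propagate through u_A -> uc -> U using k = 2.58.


mean = (104.345 + 102.737 + 100.393 + 102.811 + 103.298 + 103.653) / 6 = 102.8728333
s = sqrt(sum((x - mean)^2)/(n-1)) = 1.3511883
u_A = s / sqrt(n) = 1.3511883 / sqrt(6) = 0.55162031
u_B1 = 0.225 / sqrt(3) = 0.12990381
u_B2 = 0.458 / sqrt(3) = 0.26442642
uc = sqrt(0.55162031^2 + 0.12990381^2 + 0.26442642^2) = 0.62536493
U = k * uc = 2.58 * 0.62536493
U = 1.6134

1.6134


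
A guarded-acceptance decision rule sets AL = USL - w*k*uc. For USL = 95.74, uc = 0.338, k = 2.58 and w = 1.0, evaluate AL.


U = k * uc = 2.58 * 0.338 = 0.87204
guard band g = w * U = 1.0 * 0.87204 = 0.87204
AL = USL - g = 95.74 - 0.87204
AL = 94.8680

94.8680


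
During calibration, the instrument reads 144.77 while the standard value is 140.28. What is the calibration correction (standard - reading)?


Correction = standard - reading
= 140.28 - 144.77
= -4.4900

-4.4900


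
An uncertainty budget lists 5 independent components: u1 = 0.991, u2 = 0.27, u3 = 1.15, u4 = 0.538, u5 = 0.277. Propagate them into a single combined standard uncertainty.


uc = sqrt(0.991^2 + 0.27^2 + 1.15^2 + 0.538^2 + 0.277^2)
uc = sqrt(2.743654)
uc = 1.6564

1.6564


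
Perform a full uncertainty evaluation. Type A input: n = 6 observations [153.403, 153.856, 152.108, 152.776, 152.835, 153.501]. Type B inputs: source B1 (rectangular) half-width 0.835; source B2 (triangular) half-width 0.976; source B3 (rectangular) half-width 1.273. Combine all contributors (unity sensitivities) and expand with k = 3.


mean = (153.403 + 153.856 + 152.108 + 152.776 + 152.835 + 153.501) / 6 = 153.0798333
s = sqrt(sum((x - mean)^2)/(n-1)) = 0.62943957
u_A = s / sqrt(n) = 0.62943957 / sqrt(6) = 0.25696763
u_B1 = 0.835 / sqrt(3) = 0.48208747
u_B2 = 0.976 / sqrt(6) = 0.39845033
u_B3 = 1.273 / sqrt(3) = 0.73496689
uc = sqrt(0.25696763^2 + 0.48208747^2 + 0.39845033^2 + 0.73496689^2) = 0.99868898
U = k * uc = 3 * 0.99868898
U = 2.9961

2.9961


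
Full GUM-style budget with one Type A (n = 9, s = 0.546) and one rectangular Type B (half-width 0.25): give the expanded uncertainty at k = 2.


u_A = s / sqrt(n) = 0.546 / sqrt(9) = 0.182
u_B = half_width / sqrt(3) = 0.25 / sqrt(3) = 0.14433757
uc = sqrt(u_A^2 + u_B^2) = sqrt(0.182^2 + 0.14433757^2) = 0.23228718
U = k * uc = 2 * 0.23228718
U = 0.4646

0.4646


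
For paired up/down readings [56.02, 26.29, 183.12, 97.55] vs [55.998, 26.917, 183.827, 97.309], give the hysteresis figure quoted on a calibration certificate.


|56.02 - 55.998| = 0.0220
|26.29 - 26.917| = 0.6270
|183.12 - 183.827| = 0.7070
|97.55 - 97.309| = 0.2410
hysteresis = max(diffs) = 0.7070

0.7070


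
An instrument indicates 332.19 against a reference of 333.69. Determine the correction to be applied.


Correction = standard - reading
= 333.69 - 332.19
= 1.5000

1.5000


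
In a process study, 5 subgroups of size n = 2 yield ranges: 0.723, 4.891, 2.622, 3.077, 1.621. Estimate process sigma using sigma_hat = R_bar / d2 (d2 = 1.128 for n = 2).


R_bar = (0.723 + 4.891 + 2.622 + 3.077 + 1.621) / 5
R_bar = 12.934 / 5 = 2.5868
sigma_hat = R_bar / d2 = 2.5868 / 1.128 = 2.2933

2.2933


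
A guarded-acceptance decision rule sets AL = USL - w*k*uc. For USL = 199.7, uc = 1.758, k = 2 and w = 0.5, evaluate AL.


U = k * uc = 2 * 1.758 = 3.516
guard band g = w * U = 0.5 * 3.516 = 1.758
AL = USL - g = 199.7 - 1.758
AL = 197.9420

197.9420


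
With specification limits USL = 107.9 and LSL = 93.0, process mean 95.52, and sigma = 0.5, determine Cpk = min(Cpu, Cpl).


Cpu = (USL - mean) / (3*sigma) = (107.9 - 95.52) / (3*0.5) = 8.2533
Cpl = (mean - LSL) / (3*sigma) = (95.52 - 93.0) / (3*0.5) = 1.6800
Cpk = min(Cpu, Cpl) = 1.6800

1.6800


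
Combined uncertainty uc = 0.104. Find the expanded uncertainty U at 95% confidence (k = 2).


U = k * uc
U = 2 * 0.104
U = 0.2080

0.2080


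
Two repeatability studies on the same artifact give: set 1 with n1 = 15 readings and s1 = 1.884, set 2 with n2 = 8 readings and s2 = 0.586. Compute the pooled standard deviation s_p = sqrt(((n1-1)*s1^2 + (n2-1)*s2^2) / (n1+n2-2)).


s_p = sqrt(((n1-1)*s1^2 + (n2-1)*s2^2) / (n1+n2-2))
numerator = (15-1)*1.884^2 + (8-1)*0.586^2 = 49.692384 + 2.403772 = 52.096156
denominator = 15 + 8 - 2 = 21
s_p^2 = 52.096156 / 21 = 2.4807693
s_p = sqrt(2.4807693) = 1.5750

1.5750


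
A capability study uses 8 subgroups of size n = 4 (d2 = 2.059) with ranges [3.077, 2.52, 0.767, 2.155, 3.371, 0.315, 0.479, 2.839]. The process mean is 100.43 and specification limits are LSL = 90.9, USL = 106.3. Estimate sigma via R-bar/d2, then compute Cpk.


R_bar = (3.077 + 2.52 + 0.767 + 2.155 + 3.371 + 0.315 + 0.479 + 2.839) / 8 = 1.940375
sigma = R_bar / d2 = 1.940375 / 2.059 = 0.94238708
Cp = (USL - LSL)/(6*sigma) = (106.3 - 90.9)/(6*0.94238708) = 2.7236
Cpu = (106.3 - 100.43)/(3*0.94238708) = 2.0763
Cpl = (100.43 - 90.9)/(3*0.94238708) = 3.3709
Cpk = min(Cpu, Cpl) = 2.0763

2.0763


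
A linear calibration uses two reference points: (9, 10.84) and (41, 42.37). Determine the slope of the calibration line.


slope = (y2 - y1) / (x2 - x1)
= (42.37 - 10.84) / (41 - 9)
= 31.5300 / 32
= 0.9853

0.9853


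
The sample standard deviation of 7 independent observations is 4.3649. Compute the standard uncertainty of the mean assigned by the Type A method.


u_A = s / sqrt(n)
u_A = 4.3649 / sqrt(7)
u_A = 4.3649 / 2.6457513
u_A = 1.6498

1.6498


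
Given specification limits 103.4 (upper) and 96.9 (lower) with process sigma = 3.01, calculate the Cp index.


Cp = (USL - LSL) / (6 * sigma)
= (103.4 - 96.9) / (6 * 3.01)
= 6.5000 / 18.0600
= 0.3599

0.3599


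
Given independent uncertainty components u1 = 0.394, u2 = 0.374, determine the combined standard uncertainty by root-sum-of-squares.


uc = sqrt(0.394^2 + 0.374^2)
uc = sqrt(0.295112)
uc = 0.5432

0.5432


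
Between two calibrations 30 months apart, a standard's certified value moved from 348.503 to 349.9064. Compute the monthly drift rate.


rate = (v2 - v1) / months
= (349.9064 - 348.503) / 30
= 1.4034 / 30
= 0.0468

0.0468


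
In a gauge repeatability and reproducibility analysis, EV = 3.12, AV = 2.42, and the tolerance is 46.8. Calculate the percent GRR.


GRR = sqrt(EV^2 + AV^2) = sqrt(3.12^2 + 2.42^2) = 3.9485187
%GRR = GRR / tol * 100 = 3.9485187 / 46.8 * 100
%GRR = 8.4370

8.4370


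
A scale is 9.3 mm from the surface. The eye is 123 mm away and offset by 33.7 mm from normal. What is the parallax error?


error = h * offset / d
= 9.3 * 33.7 / 123
= 2.5480

2.5480


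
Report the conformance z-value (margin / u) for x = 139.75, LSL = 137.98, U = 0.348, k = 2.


u = U / k = 0.348 / 2 = 0.174
margin = |LSL - x| = |137.98 - 139.75| = 1.77
z = margin / u = 1.77 / 0.174
z = 10.1724

10.1724


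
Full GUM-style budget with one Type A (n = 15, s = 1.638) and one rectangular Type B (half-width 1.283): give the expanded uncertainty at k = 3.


u_A = s / sqrt(n) = 1.638 / sqrt(15) = 0.42292978
u_B = half_width / sqrt(3) = 1.283 / sqrt(3) = 0.7407404
uc = sqrt(u_A^2 + u_B^2) = sqrt(0.42292978^2 + 0.7407404^2) = 0.85297476
U = k * uc = 3 * 0.85297476
U = 2.5589

2.5589


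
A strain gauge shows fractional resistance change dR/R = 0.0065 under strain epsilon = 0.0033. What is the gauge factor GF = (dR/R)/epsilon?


GF = (dR/R) / epsilon
= 0.0065 / 0.0033
= 1.9697

1.9697


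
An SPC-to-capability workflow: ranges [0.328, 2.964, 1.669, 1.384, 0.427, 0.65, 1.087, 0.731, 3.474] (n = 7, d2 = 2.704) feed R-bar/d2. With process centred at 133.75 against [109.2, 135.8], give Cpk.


R_bar = (0.328 + 2.964 + 1.669 + 1.384 + 0.427 + 0.65 + 1.087 + 0.731 + 3.474) / 9 = 1.4126667
sigma = R_bar / d2 = 1.4126667 / 2.704 = 0.52243591
Cp = (USL - LSL)/(6*sigma) = (135.8 - 109.2)/(6*0.52243591) = 8.4859
Cpu = (135.8 - 133.75)/(3*0.52243591) = 1.3080
Cpl = (133.75 - 109.2)/(3*0.52243591) = 15.6638
Cpk = min(Cpu, Cpl) = 1.3080

1.3080


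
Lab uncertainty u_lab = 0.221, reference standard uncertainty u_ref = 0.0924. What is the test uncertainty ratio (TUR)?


TUR = u_lab / u_ref
= 0.221 / 0.0924
= 2.3918

2.3918


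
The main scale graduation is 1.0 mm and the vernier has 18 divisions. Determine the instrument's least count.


LC = MSD / n_div
= 1.0 / 18
= 0.0556

0.0556


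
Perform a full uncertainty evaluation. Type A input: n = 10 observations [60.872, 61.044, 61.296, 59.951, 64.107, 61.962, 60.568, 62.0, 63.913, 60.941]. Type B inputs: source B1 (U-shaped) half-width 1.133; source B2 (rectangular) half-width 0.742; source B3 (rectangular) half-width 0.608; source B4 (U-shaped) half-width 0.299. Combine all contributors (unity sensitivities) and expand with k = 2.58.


mean = (60.872 + 61.044 + 61.296 + 59.951 + 64.107 + 61.962 + 60.568 + 62.0 + 63.913 + 60.941) / 10 = 61.6654
s = sqrt(sum((x - mean)^2)/(n-1)) = 1.3757153
u_A = s / sqrt(n) = 1.3757153 / sqrt(10) = 0.43503938
u_B1 = 1.133 / sqrt(2) = 0.80115198
u_B2 = 0.742 / sqrt(3) = 0.4283939
u_B3 = 0.608 / sqrt(3) = 0.35102896
u_B4 = 0.299 / sqrt(2) = 0.21142493
uc = sqrt(0.43503938^2 + 0.80115198^2 + 0.4283939^2 + 0.35102896^2 + 0.21142493^2) = 1.0874497
U = k * uc = 2.58 * 1.0874497
U = 2.8056

2.8056


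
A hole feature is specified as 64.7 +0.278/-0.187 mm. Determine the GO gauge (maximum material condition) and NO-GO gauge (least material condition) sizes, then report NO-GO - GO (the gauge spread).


GO = nominal - lower_tol (smallest hole = maximum material condition)
GO = 64.7 - 0.187 = 64.513
NO-GO = nominal + upper_tol (largest hole = least material condition)
NO-GO = 64.7 + 0.278 = 64.978
spread = NO-GO - GO = 64.978 - 64.513 = 0.4650

0.4650


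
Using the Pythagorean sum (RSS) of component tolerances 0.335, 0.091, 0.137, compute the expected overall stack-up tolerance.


RSS = sqrt(0.335^2 + 0.091^2 + 0.137^2)
= sqrt(0.139275)
= 0.3732

0.3732


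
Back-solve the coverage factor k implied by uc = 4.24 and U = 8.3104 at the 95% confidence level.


k = U / uc
k = 8.3104 / 4.24
k = 1.96

1.96


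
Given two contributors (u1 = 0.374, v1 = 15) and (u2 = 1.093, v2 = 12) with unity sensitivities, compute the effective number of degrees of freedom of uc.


uc = sqrt(u1^2 + u2^2) = sqrt(0.374^2 + 1.093^2) = 1.1552164
v_eff = uc^4 / (u1^4/v1 + u2^4/v2)
= 1.1552164^4 / (0.374^4/15 + 1.093^4/12)
= 1.7809568 / 0.12023654
v_eff = 14.8121

14.8121


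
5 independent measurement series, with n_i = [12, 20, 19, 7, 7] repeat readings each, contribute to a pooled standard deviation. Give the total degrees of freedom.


nu = sum_i (n_i - 1)
nu = ((12 - 1) + (20 - 1) + (19 - 1) + (7 - 1) + (7 - 1))
nu = 11 + 19 + 18 + 6 + 6
nu = 60

60


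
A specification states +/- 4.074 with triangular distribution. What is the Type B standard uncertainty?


u_B = half_width / sqrt(6)
u_B = 4.074 / 2.4494897
u_B = 1.6632

1.6632


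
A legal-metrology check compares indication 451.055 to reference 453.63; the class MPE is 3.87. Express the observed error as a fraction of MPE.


e = indication - reference = 451.055 - 453.63 = -2.5750
|e| = 2.5750
ratio = |e| / MPE = 2.5750 / 3.87
ratio = 0.6654

0.6654


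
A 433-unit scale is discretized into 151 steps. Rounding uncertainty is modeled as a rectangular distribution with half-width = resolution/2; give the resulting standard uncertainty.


resolution = range / divisions
resolution = 433 / 151 = 2.8675497
u_res = resolution / (2*sqrt(3))
u_res = 2.8675497 / 3.4641016
u_res = 0.8278

0.8278


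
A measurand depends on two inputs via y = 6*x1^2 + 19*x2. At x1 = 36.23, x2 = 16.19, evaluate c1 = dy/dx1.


y = 6*x1^2 + 19*x2
dy/dx1 = 2*6*x1
Evaluate at x1 = 36.23: c1 = 12 * 36.23
c1 = 434.7600

434.7600


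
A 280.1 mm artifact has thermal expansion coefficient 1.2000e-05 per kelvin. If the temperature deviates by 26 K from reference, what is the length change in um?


dL = L * alpha * dT
= 280.1 * 1.2000e-05 * 26
= 0.0873912 mm
dL_um = 0.0873912 * 1000 = 87.3912 um

87.3912


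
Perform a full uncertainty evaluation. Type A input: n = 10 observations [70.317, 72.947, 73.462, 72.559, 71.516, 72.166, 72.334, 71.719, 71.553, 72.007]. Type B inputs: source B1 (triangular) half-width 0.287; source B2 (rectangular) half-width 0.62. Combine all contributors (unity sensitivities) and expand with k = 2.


mean = (70.317 + 72.947 + 73.462 + 72.559 + 71.516 + 72.166 + 72.334 + 71.719 + 71.553 + 72.007) / 10 = 72.058
s = sqrt(sum((x - mean)^2)/(n-1)) = 0.86908445
u_A = s / sqrt(n) = 0.86908445 / sqrt(10) = 0.27482863
u_B1 = 0.287 / sqrt(6) = 0.11716726
u_B2 = 0.62 / sqrt(3) = 0.35795717
uc = sqrt(0.27482863^2 + 0.11716726^2 + 0.35795717^2) = 0.46625345
U = k * uc = 2 * 0.46625345
U = 0.9325

0.9325
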